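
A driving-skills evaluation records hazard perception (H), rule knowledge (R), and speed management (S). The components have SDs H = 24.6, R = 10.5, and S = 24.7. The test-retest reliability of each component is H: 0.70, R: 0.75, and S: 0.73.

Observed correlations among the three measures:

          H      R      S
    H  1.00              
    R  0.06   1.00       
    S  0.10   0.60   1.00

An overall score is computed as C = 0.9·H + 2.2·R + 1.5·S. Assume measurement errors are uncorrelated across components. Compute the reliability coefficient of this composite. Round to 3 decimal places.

Var(C) = 0.9²·24.6² + 2.2²·10.5² + 1.5²·24.7² + 2·[1.98·24.6·10.5·0.06 + 1.35·24.6·24.7·0.10 + 3.3·10.5·24.7·0.60] = 2396.49 + 1252.46 = 3648.95.
Because errors are independent across components, Cov(Tᵢ,Tⱼ) = Cov(Xᵢ,Xⱼ); the off-diagonal part of the true-score variance is the same as above.
True-score variance = [0.9²·24.6²·0.70 + 2.2²·10.5²·0.75 + 1.5²·24.7²·0.73] + 1252.46 = 1745.41 + 1252.46 = 2997.86.
Reliability = 2997.86 / 3648.95 = 0.822.

0.822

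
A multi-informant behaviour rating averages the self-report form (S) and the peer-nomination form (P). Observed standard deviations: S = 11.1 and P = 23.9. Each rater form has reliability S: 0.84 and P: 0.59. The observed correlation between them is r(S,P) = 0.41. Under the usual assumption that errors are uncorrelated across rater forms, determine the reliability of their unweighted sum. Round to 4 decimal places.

Var(S+P) = 11.1² + 23.9² + 2·[11.1·23.9·0.41] = 694.42 + 217.538 = 911.958.
Because errors are independent across components, Cov(Tᵢ,Tⱼ) = Cov(Xᵢ,Xⱼ); the off-diagonal part of the true-score variance is the same as above.
True-score variance = [11.1²·0.84 + 23.9²·0.59] + 217.538 = 440.51 + 217.538 = 658.048.
Reliability = 658.048 / 911.958 = 0.7216.

0.7216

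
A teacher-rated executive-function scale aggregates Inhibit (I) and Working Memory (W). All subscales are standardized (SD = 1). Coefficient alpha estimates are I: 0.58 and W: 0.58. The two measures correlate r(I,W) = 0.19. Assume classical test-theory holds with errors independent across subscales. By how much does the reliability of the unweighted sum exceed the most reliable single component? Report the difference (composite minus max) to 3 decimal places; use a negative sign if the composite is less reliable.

0.067

Var(sum) = 2 + 0.38 = 2.38; true-score variance = 1.16 + 0.38 = 1.54; composite reliability = 0.6471.
Max component reliability = 0.5800.
Difference = 0.6471 − 0.5800 = 0.067.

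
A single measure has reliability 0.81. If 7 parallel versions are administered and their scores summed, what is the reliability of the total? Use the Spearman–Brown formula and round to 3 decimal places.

ρ_k = kρ / (1 + (k−1)ρ) = 7·0.81 / (1 + 6·0.81) = 5.670 / 5.860 = 0.968.

0.968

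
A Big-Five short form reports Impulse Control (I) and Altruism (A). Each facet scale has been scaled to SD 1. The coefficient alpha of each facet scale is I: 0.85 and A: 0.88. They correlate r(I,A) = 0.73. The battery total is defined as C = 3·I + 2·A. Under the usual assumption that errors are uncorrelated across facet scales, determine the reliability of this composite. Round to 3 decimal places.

Var(C) = 3² + 2² + 2·[6·0.73] = 13 + 8.76 = 21.76.
With uncorrelated errors the cross-covariances are all true-score covariance, so they carry over unchanged; only the diagonal terms shrink to ρᵢσᵢ².
True-score variance = [3²·0.85 + 2²·0.88] + 8.76 = 11.17 + 8.76 = 19.93.
Reliability = 19.93 / 21.76 = 0.916.

0.916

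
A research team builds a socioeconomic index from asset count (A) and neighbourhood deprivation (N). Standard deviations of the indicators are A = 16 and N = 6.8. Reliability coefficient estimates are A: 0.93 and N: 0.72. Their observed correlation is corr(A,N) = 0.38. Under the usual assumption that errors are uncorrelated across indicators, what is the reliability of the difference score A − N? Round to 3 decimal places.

0.859

Var(A−N) = 16² + 6.8² − 2·16·6.8·0.38 = 302.24 − 82.688 = 219.552.
Under uncorrelated errors the observed covariances equal the true-score covariances, so only the own-variance terms attenuate.
True-score variance = [16²·0.93 + 6.8²·0.72] − 82.688 = 271.373 − 82.688 = 188.685.
Reliability = 188.685 / 219.552 = 0.859.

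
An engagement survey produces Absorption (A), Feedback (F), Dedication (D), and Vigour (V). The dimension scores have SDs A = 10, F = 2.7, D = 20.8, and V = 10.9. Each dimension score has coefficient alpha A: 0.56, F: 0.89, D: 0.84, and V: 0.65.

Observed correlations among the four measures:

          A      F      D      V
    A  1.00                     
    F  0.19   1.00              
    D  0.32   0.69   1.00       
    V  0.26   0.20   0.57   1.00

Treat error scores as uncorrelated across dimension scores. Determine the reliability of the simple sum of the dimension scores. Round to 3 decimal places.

Var(A+F+D+V) = 10² + 2.7² + 20.8² + 10.9² + 2·[10·2.7·0.19 + 10·20.8·0.32 + 10·10.9·0.26 + 2.7·20.8·0.69 + 2.7·10.9·0.20 + 20.8·10.9·0.57] = 658.74 + 547.794 = 1206.53.
Because errors are independent across components, Cov(Tᵢ,Tⱼ) = Cov(Xᵢ,Xⱼ); the off-diagonal part of the true-score variance is the same as above.
True-score variance = [10²·0.56 + 2.7²·0.89 + 20.8²·0.84 + 10.9²·0.65] + 547.794 = 503.132 + 547.794 = 1050.93.
Reliability = 1050.93 / 1206.53 = 0.871.

0.871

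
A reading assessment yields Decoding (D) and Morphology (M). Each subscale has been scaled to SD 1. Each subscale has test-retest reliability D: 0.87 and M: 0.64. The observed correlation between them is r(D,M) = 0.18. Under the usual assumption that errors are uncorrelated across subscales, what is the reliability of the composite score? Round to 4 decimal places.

0.7924

Var(D+M) = 2 + 2·[0.18] = 2 + 0.36 = 2.36.
Under uncorrelated errors the observed covariances equal the true-score covariances, so only the own-variance terms attenuate.
True-score variance = [0.87 + 0.64] + 0.36 = 1.51 + 0.36 = 1.87.
Reliability = 1.87 / 2.36 = 0.7924.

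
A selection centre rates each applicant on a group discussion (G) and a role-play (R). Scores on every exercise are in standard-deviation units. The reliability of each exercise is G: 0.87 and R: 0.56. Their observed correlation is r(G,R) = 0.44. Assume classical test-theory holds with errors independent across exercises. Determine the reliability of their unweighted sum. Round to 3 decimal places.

0.802

Var(G+R) = 2 + 2·[0.44] = 2 + 0.88 = 2.88.
Under uncorrelated errors the observed covariances equal the true-score covariances, so only the own-variance terms attenuate.
True-score variance = [0.87 + 0.56] + 0.88 = 1.43 + 0.88 = 2.31.
Reliability = 2.31 / 2.88 = 0.802.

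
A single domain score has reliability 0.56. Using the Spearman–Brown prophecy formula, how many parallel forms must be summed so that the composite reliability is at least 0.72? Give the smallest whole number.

3

k ≥ ρ*(1−ρ₁)/(ρ₁(1−ρ*)) = 0.72·0.44 / (0.56·0.28) = 2.020.
Smallest integer k = 3.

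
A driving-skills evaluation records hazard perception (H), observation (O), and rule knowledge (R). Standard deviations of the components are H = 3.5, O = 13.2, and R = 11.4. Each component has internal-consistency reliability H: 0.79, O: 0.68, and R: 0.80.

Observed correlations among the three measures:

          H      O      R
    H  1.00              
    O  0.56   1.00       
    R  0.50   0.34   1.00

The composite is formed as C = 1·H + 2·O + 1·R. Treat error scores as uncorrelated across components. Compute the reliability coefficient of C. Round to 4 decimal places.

0.7881

Var(C) = 3.5² + 2²·13.2² + 11.4² + 2·[2·3.5·13.2·0.56 + 3.5·11.4·0.50 + 2·13.2·11.4·0.34] = 839.17 + 348.041 = 1187.21.
With uncorrelated errors the cross-covariances are all true-score covariance, so they carry over unchanged; only the diagonal terms shrink to ρᵢσᵢ².
True-score variance = [3.5²·0.79 + 2²·13.2²·0.68 + 11.4²·0.80] + 348.041 = 587.578 + 348.041 = 935.619.
Reliability = 935.619 / 1187.21 = 0.7881.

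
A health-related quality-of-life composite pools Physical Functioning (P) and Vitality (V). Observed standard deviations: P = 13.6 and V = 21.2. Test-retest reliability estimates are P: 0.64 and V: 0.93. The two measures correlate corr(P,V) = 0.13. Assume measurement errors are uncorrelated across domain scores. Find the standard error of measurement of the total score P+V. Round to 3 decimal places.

Var(total) = 634.4 + 74.9632 = 709.363.
True-score variance = 536.354 + 74.9632 = 611.317, so reliability = 0.8618.
Error variance = 709.363 − 611.317 = 98.0464; SEM = √98.0464 = 9.902.

9.902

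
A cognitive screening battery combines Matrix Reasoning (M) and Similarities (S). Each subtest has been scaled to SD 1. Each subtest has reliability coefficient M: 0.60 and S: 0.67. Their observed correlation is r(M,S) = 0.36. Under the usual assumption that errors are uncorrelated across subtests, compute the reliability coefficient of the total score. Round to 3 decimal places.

0.732

Var(M+S) = 2 + 2·[0.36] = 2 + 0.72 = 2.72.
Because errors are independent across components, Cov(Tᵢ,Tⱼ) = Cov(Xᵢ,Xⱼ); the off-diagonal part of the true-score variance is the same as above.
True-score variance = [0.60 + 0.67] + 0.72 = 1.27 + 0.72 = 1.99.
Reliability = 1.99 / 2.72 = 0.732.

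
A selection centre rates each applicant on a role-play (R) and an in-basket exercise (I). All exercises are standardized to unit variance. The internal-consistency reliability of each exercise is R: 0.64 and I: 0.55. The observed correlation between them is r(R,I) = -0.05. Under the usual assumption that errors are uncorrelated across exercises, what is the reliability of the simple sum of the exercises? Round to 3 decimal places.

0.574

Var(R+I) = 2 + 2·[(-0.05)] = 2 − 0.1 = 1.9.
With uncorrelated errors the cross-covariances are all true-score covariance, so they carry over unchanged; only the diagonal terms shrink to ρᵢσᵢ².
True-score variance = [0.64 + 0.55] − 0.1 = 1.19 − 0.1 = 1.09.
Reliability = 1.09 / 1.9 = 0.574.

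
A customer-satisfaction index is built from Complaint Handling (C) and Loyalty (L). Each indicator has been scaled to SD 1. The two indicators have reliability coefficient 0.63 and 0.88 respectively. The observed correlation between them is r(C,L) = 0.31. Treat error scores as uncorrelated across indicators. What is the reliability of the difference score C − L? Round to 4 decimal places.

0.6449

Var(C−L) = 1 + 1 − 2·0.31 = 2 − 0.62 = 1.38.
Because errors are independent across components, Cov(Tᵢ,Tⱼ) = Cov(Xᵢ,Xⱼ); the off-diagonal part of the true-score variance is the same as above.
True-score variance = [0.63 + 0.88] − 0.62 = 1.51 − 0.62 = 0.89.
Reliability = 0.89 / 1.38 = 0.6449.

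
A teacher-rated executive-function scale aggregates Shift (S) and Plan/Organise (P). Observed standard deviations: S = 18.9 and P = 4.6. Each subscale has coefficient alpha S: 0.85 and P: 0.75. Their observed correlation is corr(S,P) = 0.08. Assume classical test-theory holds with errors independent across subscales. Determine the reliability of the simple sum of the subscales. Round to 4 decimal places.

Var(S+P) = 18.9² + 4.6² + 2·[18.9·4.6·0.08] = 378.37 + 13.9104 = 392.28.
Because errors are independent across components, Cov(Tᵢ,Tⱼ) = Cov(Xᵢ,Xⱼ); the off-diagonal part of the true-score variance is the same as above.
True-score variance = [18.9²·0.85 + 4.6²·0.75] + 13.9104 = 319.498 + 13.9104 = 333.409.
Reliability = 333.409 / 392.28 = 0.8499.

0.8499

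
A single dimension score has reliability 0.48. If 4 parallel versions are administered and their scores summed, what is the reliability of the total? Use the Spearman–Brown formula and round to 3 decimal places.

0.787

ρ_k = kρ / (1 + (k−1)ρ) = 4·0.48 / (1 + 3·0.48) = 1.920 / 2.440 = 0.787.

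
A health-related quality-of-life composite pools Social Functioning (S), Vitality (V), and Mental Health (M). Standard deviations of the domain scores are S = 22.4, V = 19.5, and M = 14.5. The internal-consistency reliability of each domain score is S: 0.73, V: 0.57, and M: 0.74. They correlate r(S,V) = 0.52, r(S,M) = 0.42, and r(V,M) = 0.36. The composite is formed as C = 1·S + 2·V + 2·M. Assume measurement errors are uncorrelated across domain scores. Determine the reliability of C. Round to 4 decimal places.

Var(C) = 22.4² + 2²·19.5² + 2²·14.5² + 2·[2·22.4·19.5·0.52 + 2·22.4·14.5·0.42 + 4·19.5·14.5·0.36] = 2863.76 + 2268.53 = 5132.29.
With uncorrelated errors the cross-covariances are all true-score covariance, so they carry over unchanged; only the diagonal terms shrink to ρᵢσᵢ².
True-score variance = [22.4²·0.73 + 2²·19.5²·0.57 + 2²·14.5²·0.74] + 2268.53 = 1855.59 + 2268.53 = 4124.12.
Reliability = 4124.12 / 5132.29 = 0.8036.

0.8036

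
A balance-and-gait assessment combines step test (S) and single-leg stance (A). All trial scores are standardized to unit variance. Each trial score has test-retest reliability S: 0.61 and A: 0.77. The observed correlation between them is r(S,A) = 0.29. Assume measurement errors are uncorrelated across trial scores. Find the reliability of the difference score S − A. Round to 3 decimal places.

Var(S−A) = 1 + 1 − 2·0.29 = 2 − 0.58 = 1.42.
Because errors are independent across components, Cov(Tᵢ,Tⱼ) = Cov(Xᵢ,Xⱼ); the off-diagonal part of the true-score variance is the same as above.
True-score variance = [0.61 + 0.77] − 0.58 = 1.38 − 0.58 = 0.8.
Reliability = 0.8 / 1.42 = 0.563.

0.563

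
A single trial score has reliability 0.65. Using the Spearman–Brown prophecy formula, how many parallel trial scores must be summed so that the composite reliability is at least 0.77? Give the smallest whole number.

k ≥ ρ*(1−ρ₁)/(ρ₁(1−ρ*)) = 0.77·0.35 / (0.65·0.23) = 1.803.
Smallest integer k = 2.

2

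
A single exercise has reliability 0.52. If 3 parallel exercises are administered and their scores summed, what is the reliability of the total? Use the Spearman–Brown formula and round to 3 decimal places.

ρ_k = kρ / (1 + (k−1)ρ) = 3·0.52 / (1 + 2·0.52) = 1.560 / 2.040 = 0.765.

0.765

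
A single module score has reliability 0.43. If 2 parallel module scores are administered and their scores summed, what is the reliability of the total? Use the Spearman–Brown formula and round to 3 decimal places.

ρ_k = kρ / (1 + (k−1)ρ) = 2·0.43 / (1 + 1·0.43) = 0.860 / 1.430 = 0.601.

0.601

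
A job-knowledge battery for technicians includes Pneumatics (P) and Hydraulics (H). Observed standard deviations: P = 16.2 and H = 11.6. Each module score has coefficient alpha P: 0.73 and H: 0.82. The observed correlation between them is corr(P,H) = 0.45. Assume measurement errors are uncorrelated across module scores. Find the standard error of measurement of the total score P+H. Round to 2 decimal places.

9.75

Var(total) = 397 + 169.128 = 566.128.
True-score variance = 301.92 + 169.128 = 471.048, so reliability = 0.8321.
Error variance = 566.128 − 471.048 = 95.0796; SEM = √95.0796 = 9.75.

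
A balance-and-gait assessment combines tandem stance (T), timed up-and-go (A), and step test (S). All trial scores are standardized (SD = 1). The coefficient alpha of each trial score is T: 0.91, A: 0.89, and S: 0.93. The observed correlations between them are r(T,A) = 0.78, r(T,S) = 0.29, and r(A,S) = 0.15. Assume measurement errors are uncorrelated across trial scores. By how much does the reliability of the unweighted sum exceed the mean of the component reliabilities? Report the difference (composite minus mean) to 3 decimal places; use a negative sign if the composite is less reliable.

Var(sum) = 3 + 2.44 = 5.44; true-score variance = 2.73 + 2.44 = 5.17; composite reliability = 0.9504.
Mean component reliability = 0.9100.
Difference = 0.9504 − 0.9100 = 0.040.

0.040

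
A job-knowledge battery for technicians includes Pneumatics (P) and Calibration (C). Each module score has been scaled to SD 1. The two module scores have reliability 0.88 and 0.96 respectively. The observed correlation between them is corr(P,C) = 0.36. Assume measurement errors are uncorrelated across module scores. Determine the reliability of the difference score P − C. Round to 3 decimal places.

0.875

Var(P−C) = 1 + 1 − 2·0.36 = 2 − 0.72 = 1.28.
Because errors are independent across components, Cov(Tᵢ,Tⱼ) = Cov(Xᵢ,Xⱼ); the off-diagonal part of the true-score variance is the same as above.
True-score variance = [0.88 + 0.96] − 0.72 = 1.84 − 0.72 = 1.12.
Reliability = 1.12 / 1.28 = 0.875.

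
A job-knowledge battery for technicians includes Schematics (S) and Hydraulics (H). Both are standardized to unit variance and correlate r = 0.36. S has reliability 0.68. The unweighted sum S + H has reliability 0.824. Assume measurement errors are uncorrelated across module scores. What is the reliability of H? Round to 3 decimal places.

Var(S+H) = 2 + 2·0.36 = 2.720.
True-score variance = ρ_S + ρ_H + 2·0.36, so 0.824 = (0.68 + ρ_H + 0.72) / 2.720.
ρ_H = 0.824·2.720 − 0.68 − 0.72 = 0.841.

0.841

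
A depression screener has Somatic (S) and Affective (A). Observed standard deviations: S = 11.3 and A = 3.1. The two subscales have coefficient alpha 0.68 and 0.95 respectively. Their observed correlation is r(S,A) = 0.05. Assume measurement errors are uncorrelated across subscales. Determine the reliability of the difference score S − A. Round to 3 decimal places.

0.691

Var(S−A) = 11.3² + 3.1² − 2·11.3·3.1·0.05 = 137.3 − 3.503 = 133.797.
Because errors are independent across components, Cov(Tᵢ,Tⱼ) = Cov(Xᵢ,Xⱼ); the off-diagonal part of the true-score variance is the same as above.
True-score variance = [11.3²·0.68 + 3.1²·0.95] − 3.503 = 95.9587 − 3.503 = 92.4557.
Reliability = 92.4557 / 133.797 = 0.691.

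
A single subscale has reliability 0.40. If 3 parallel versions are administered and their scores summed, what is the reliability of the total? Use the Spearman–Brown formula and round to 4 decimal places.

ρ_k = kρ / (1 + (k−1)ρ) = 3·0.40 / (1 + 2·0.40) = 1.200 / 1.800 = 0.6667.

0.6667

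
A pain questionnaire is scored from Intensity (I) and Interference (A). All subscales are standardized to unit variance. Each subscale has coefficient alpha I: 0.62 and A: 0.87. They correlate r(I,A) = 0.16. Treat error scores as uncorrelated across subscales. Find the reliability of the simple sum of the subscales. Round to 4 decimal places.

Var(I+A) = 2 + 2·[0.16] = 2 + 0.32 = 2.32.
Under uncorrelated errors the observed covariances equal the true-score covariances, so only the own-variance terms attenuate.
True-score variance = [0.62 + 0.87] + 0.32 = 1.49 + 0.32 = 1.81.
Reliability = 1.81 / 2.32 = 0.7802.

0.7802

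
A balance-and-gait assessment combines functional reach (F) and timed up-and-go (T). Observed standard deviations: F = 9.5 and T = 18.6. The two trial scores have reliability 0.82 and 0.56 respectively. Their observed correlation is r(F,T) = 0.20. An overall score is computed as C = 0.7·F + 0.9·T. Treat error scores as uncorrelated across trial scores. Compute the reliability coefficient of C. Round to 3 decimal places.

Var(C) = 0.7²·9.5² + 0.9²·18.6² + 2·[0.63·9.5·18.6·0.20] = 324.45 + 44.5284 = 368.979.
Because errors are independent across components, Cov(Tᵢ,Tⱼ) = Cov(Xᵢ,Xⱼ); the off-diagonal part of the true-score variance is the same as above.
True-score variance = [0.7²·9.5²·0.82 + 0.9²·18.6²·0.56] + 44.5284 = 193.19 + 44.5284 = 237.718.
Reliability = 237.718 / 368.979 = 0.644.

0.644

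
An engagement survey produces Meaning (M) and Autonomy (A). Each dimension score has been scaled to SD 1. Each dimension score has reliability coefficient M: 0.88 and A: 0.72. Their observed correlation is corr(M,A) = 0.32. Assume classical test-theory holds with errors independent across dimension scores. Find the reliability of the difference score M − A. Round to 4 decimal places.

0.7059

Var(M−A) = 1 + 1 − 2·0.32 = 2 − 0.64 = 1.36.
Under uncorrelated errors the observed covariances equal the true-score covariances, so only the own-variance terms attenuate.
True-score variance = [0.88 + 0.72] − 0.64 = 1.6 − 0.64 = 0.96.
Reliability = 0.96 / 1.36 = 0.7059.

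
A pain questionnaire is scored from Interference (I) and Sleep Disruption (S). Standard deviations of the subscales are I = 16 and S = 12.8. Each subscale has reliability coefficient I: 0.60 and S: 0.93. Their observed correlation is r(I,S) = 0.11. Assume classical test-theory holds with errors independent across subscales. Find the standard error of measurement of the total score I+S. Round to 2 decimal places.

Var(total) = 419.84 + 45.056 = 464.896.
True-score variance = 305.971 + 45.056 = 351.027, so reliability = 0.7551.
Error variance = 464.896 − 351.027 = 113.869; SEM = √113.869 = 10.67.

10.67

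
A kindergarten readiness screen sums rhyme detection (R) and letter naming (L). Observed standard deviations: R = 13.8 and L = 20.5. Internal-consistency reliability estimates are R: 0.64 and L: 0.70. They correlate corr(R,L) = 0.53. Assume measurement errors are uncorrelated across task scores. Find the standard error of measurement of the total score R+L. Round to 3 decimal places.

13.951

Var(total) = 610.69 + 299.874 = 910.564.
True-score variance = 416.057 + 299.874 = 715.931, so reliability = 0.7862.
Error variance = 910.564 − 715.931 = 194.633; SEM = √194.633 = 13.951.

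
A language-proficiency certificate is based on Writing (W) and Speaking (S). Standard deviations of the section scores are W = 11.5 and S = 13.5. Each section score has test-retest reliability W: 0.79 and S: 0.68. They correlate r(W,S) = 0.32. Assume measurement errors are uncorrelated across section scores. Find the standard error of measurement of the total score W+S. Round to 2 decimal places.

9.28

Var(total) = 314.5 + 99.36 = 413.86.
True-score variance = 228.408 + 99.36 = 327.768, so reliability = 0.7920.
Error variance = 413.86 − 327.768 = 86.0925; SEM = √86.0925 = 9.28.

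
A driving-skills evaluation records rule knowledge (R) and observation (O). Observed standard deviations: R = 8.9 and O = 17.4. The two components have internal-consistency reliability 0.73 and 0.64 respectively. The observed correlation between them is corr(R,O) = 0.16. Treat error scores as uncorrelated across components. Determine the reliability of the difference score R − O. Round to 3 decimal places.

Var(R−O) = 8.9² + 17.4² − 2·8.9·17.4·0.16 = 381.97 − 49.5552 = 332.415.
Under uncorrelated errors the observed covariances equal the true-score covariances, so only the own-variance terms attenuate.
True-score variance = [8.9²·0.73 + 17.4²·0.64] − 49.5552 = 251.59 − 49.5552 = 202.034.
Reliability = 202.034 / 332.415 = 0.608.

0.608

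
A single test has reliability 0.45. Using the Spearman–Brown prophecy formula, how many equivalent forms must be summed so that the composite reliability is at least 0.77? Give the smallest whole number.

5

k ≥ ρ*(1−ρ₁)/(ρ₁(1−ρ*)) = 0.77·0.55 / (0.45·0.23) = 4.092.
Smallest integer k = 5.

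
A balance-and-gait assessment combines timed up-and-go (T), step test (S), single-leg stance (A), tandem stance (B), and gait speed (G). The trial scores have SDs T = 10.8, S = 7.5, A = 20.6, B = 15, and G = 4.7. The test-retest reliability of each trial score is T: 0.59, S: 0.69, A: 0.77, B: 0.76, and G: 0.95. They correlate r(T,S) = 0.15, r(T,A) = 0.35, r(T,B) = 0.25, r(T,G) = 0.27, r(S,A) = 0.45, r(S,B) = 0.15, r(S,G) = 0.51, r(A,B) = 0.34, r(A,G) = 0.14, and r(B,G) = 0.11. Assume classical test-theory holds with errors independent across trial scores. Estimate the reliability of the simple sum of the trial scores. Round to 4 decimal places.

Var(T+S+A+B+G) = 10.8² + 7.5² + 20.6² + 15² + 4.7² + 2·[10.8·7.5·0.15 + 10.8·20.6·0.35 + 10.8·15·0.25 + 10.8·4.7·0.27 + 7.5·20.6·0.45 + 7.5·15·0.15 + 7.5·4.7·0.51 + 20.6·15·0.34 + 20.6·4.7·0.14 + 15·4.7·0.11] = 844.34 + 749.941 = 1594.28.
With uncorrelated errors the cross-covariances are all true-score covariance, so they carry over unchanged; only the diagonal terms shrink to ρᵢσᵢ².
True-score variance = [10.8²·0.59 + 7.5²·0.69 + 20.6²·0.77 + 15²·0.76 + 4.7²·0.95] + 749.941 = 626.373 + 749.941 = 1376.31.
Reliability = 1376.31 / 1594.28 = 0.8633.

0.8633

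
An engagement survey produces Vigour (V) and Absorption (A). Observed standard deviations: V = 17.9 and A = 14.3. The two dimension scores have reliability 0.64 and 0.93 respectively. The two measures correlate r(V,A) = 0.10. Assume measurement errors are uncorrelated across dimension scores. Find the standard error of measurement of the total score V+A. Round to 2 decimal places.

11.39

Var(total) = 524.9 + 51.194 = 576.094.
True-score variance = 395.238 + 51.194 = 446.432, so reliability = 0.7749.
Error variance = 576.094 − 446.432 = 129.662; SEM = √129.662 = 11.39.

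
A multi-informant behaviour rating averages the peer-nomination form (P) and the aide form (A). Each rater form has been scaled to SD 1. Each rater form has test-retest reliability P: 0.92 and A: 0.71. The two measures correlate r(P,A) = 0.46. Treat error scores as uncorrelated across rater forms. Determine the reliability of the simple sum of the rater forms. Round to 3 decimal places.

0.873

Var(P+A) = 2 + 2·[0.46] = 2 + 0.92 = 2.92.
Under uncorrelated errors the observed covariances equal the true-score covariances, so only the own-variance terms attenuate.
True-score variance = [0.92 + 0.71] + 0.92 = 1.63 + 0.92 = 2.55.
Reliability = 2.55 / 2.92 = 0.873.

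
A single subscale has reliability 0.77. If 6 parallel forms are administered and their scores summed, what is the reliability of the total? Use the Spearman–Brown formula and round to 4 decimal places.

ρ_k = kρ / (1 + (k−1)ρ) = 6·0.77 / (1 + 5·0.77) = 4.620 / 4.850 = 0.9526.

0.9526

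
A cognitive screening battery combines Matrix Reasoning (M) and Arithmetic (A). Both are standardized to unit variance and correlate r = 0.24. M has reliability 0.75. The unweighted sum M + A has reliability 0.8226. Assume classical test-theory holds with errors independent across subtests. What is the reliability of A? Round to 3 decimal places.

0.810

Var(M+A) = 2 + 2·0.24 = 2.480.
True-score variance = ρ_M + ρ_A + 2·0.24, so 0.8226 = (0.75 + ρ_A + 0.48) / 2.480.
ρ_A = 0.8226·2.480 − 0.75 − 0.48 = 0.810.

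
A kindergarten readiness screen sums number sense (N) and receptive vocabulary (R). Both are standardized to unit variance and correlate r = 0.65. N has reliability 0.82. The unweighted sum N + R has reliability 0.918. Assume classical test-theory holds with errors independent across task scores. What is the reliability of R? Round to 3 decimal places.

0.909

Var(N+R) = 2 + 2·0.65 = 3.300.
True-score variance = ρ_N + ρ_R + 2·0.65, so 0.918 = (0.82 + ρ_R + 1.30) / 3.300.
ρ_R = 0.918·3.300 − 0.82 − 1.30 = 0.909.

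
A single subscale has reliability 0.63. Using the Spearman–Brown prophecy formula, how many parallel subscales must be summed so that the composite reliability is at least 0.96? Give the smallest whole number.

15

k ≥ ρ*(1−ρ₁)/(ρ₁(1−ρ*)) = 0.96·0.37 / (0.63·0.04) = 14.095.
Smallest integer k = 15.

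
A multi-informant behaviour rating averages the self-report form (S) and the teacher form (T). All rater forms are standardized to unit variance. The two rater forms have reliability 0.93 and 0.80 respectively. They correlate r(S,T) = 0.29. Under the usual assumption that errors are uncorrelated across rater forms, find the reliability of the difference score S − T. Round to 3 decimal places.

0.810

Var(S−T) = 1 + 1 − 2·0.29 = 2 − 0.58 = 1.42.
With uncorrelated errors the cross-covariances are all true-score covariance, so they carry over unchanged; only the diagonal terms shrink to ρᵢσᵢ².
True-score variance = [0.93 + 0.80] − 0.58 = 1.73 − 0.58 = 1.15.
Reliability = 1.15 / 1.42 = 0.810.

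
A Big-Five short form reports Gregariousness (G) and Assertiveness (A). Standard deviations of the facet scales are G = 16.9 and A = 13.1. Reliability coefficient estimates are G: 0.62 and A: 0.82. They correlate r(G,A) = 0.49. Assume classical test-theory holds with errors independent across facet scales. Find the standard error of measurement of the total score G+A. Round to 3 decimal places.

Var(total) = 457.22 + 216.962 = 674.182.
True-score variance = 317.798 + 216.962 = 534.761, so reliability = 0.7932.
Error variance = 674.182 − 534.761 = 139.422; SEM = √139.422 = 11.808.

11.808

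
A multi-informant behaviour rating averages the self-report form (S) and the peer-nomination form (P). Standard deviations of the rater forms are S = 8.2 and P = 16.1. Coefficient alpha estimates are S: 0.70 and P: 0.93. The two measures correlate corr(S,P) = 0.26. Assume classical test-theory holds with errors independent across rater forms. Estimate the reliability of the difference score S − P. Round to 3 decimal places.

0.851

Var(S−P) = 8.2² + 16.1² − 2·8.2·16.1·0.26 = 326.45 − 68.6504 = 257.8.
With uncorrelated errors the cross-covariances are all true-score covariance, so they carry over unchanged; only the diagonal terms shrink to ρᵢσᵢ².
True-score variance = [8.2²·0.70 + 16.1²·0.93] − 68.6504 = 288.133 − 68.6504 = 219.483.
Reliability = 219.483 / 257.8 = 0.851.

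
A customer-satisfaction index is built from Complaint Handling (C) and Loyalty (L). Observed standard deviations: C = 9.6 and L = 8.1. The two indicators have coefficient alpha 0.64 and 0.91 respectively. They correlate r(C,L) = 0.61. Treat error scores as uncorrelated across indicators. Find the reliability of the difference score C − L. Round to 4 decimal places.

Var(C−L) = 9.6² + 8.1² − 2·9.6·8.1·0.61 = 157.77 − 94.8672 = 62.9028.
With uncorrelated errors the cross-covariances are all true-score covariance, so they carry over unchanged; only the diagonal terms shrink to ρᵢσᵢ².
True-score variance = [9.6²·0.64 + 8.1²·0.91] − 94.8672 = 118.688 − 94.8672 = 23.8203.
Reliability = 23.8203 / 62.9028 = 0.3787.

0.3787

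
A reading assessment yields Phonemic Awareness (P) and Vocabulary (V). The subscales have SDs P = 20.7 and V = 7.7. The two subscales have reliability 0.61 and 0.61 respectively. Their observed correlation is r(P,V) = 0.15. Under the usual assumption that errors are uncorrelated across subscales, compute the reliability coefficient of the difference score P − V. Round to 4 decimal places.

Var(P−V) = 20.7² + 7.7² − 2·20.7·7.7·0.15 = 487.78 − 47.817 = 439.963.
With uncorrelated errors the cross-covariances are all true-score covariance, so they carry over unchanged; only the diagonal terms shrink to ρᵢσᵢ².
True-score variance = [20.7²·0.61 + 7.7²·0.61] − 47.817 = 297.546 − 47.817 = 249.729.
Reliability = 249.729 / 439.963 = 0.5676.

0.5676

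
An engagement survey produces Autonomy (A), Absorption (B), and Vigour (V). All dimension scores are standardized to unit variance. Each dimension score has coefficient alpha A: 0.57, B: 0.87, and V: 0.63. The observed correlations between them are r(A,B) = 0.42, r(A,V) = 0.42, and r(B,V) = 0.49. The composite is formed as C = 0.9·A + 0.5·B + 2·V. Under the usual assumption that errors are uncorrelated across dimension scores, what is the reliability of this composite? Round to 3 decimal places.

Var(C) = 0.9² + 0.5² + 2² + 2·[0.45·0.42 + 1.8·0.42 + 0.49] = 5.06 + 2.87 = 7.93.
Under uncorrelated errors the observed covariances equal the true-score covariances, so only the own-variance terms attenuate.
True-score variance = [0.9²·0.57 + 0.5²·0.87 + 2²·0.63] + 2.87 = 3.1992 + 2.87 = 6.0692.
Reliability = 6.0692 / 7.93 = 0.765.

0.765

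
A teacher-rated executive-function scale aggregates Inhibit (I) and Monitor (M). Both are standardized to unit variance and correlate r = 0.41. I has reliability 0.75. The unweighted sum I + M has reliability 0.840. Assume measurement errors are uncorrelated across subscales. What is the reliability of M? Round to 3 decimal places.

0.799

Var(I+M) = 2 + 2·0.41 = 2.820.
True-score variance = ρ_I + ρ_M + 2·0.41, so 0.840 = (0.75 + ρ_M + 0.82) / 2.820.
ρ_M = 0.840·2.820 − 0.75 − 0.82 = 0.799.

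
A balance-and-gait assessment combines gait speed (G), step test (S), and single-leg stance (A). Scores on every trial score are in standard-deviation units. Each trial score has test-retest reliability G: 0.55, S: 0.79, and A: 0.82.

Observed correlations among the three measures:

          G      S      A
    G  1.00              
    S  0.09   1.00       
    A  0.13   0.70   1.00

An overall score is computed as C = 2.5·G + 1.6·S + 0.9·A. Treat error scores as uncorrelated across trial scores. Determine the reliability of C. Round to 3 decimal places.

0.730

Var(C) = 2.5² + 1.6² + 0.9² + 2·[4·0.09 + 2.25·0.13 + 1.44·0.70] = 9.62 + 3.321 = 12.941.
Under uncorrelated errors the observed covariances equal the true-score covariances, so only the own-variance terms attenuate.
True-score variance = [2.5²·0.55 + 1.6²·0.79 + 0.9²·0.82] + 3.321 = 6.1241 + 3.321 = 9.4451.
Reliability = 9.4451 / 12.941 = 0.730.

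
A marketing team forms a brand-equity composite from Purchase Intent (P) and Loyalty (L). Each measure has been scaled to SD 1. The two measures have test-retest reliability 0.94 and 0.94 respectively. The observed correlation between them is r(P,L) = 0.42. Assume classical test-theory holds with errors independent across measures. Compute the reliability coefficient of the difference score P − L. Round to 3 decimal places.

Var(P−L) = 1 + 1 − 2·0.42 = 2 − 0.84 = 1.16.
With uncorrelated errors the cross-covariances are all true-score covariance, so they carry over unchanged; only the diagonal terms shrink to ρᵢσᵢ².
True-score variance = [0.94 + 0.94] − 0.84 = 1.88 − 0.84 = 1.04.
Reliability = 1.04 / 1.16 = 0.897.

0.897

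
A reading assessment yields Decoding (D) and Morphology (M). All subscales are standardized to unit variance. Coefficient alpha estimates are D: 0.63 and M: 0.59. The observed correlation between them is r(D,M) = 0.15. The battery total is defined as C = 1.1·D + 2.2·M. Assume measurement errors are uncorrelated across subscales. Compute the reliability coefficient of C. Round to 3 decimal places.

0.641

Var(C) = 1.1² + 2.2² + 2·[2.42·0.15] = 6.05 + 0.726 = 6.776.
With uncorrelated errors the cross-covariances are all true-score covariance, so they carry over unchanged; only the diagonal terms shrink to ρᵢσᵢ².
True-score variance = [1.1²·0.63 + 2.2²·0.59] + 0.726 = 3.6179 + 0.726 = 4.3439.
Reliability = 4.3439 / 6.776 = 0.641.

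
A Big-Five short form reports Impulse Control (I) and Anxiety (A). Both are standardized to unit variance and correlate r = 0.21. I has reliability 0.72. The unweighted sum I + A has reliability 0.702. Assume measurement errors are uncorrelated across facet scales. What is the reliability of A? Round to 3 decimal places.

Var(I+A) = 2 + 2·0.21 = 2.420.
True-score variance = ρ_I + ρ_A + 2·0.21, so 0.702 = (0.72 + ρ_A + 0.42) / 2.420.
ρ_A = 0.702·2.420 − 0.72 − 0.42 = 0.559.

0.559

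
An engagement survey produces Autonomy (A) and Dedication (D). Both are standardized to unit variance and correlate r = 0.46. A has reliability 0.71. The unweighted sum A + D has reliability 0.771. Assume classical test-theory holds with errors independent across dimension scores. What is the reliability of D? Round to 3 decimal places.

0.621

Var(A+D) = 2 + 2·0.46 = 2.920.
True-score variance = ρ_A + ρ_D + 2·0.46, so 0.771 = (0.71 + ρ_D + 0.92) / 2.920.
ρ_D = 0.771·2.920 − 0.71 − 0.92 = 0.621.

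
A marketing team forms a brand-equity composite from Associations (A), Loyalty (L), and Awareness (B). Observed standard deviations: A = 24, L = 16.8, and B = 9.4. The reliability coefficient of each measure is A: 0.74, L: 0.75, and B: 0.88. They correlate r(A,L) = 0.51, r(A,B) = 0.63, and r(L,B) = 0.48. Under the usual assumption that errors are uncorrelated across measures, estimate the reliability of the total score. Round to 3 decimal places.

0.871

Var(A+L+B) = 24² + 16.8² + 9.4² + 2·[24·16.8·0.51 + 24·9.4·0.63 + 16.8·9.4·0.48] = 946.6 + 847.123 = 1793.72.
With uncorrelated errors the cross-covariances are all true-score covariance, so they carry over unchanged; only the diagonal terms shrink to ρᵢσᵢ².
True-score variance = [24²·0.74 + 16.8²·0.75 + 9.4²·0.88] + 847.123 = 715.677 + 847.123 = 1562.8.
Reliability = 1562.8 / 1793.72 = 0.871.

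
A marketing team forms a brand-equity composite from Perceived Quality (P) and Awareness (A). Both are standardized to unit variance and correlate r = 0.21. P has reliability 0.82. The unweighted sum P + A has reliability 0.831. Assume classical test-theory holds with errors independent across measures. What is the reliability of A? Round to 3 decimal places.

Var(P+A) = 2 + 2·0.21 = 2.420.
True-score variance = ρ_P + ρ_A + 2·0.21, so 0.831 = (0.82 + ρ_A + 0.42) / 2.420.
ρ_A = 0.831·2.420 − 0.82 − 0.42 = 0.771.

0.771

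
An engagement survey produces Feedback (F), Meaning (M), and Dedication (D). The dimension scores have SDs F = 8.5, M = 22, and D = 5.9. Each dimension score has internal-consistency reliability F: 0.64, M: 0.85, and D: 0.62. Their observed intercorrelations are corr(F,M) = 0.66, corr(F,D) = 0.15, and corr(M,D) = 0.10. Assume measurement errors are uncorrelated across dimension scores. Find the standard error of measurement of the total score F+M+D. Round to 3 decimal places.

Var(total) = 591.06 + 287.845 = 878.905.
True-score variance = 479.222 + 287.845 = 767.067, so reliability = 0.8728.
Error variance = 878.905 − 767.067 = 111.838; SEM = √111.838 = 10.575.

10.575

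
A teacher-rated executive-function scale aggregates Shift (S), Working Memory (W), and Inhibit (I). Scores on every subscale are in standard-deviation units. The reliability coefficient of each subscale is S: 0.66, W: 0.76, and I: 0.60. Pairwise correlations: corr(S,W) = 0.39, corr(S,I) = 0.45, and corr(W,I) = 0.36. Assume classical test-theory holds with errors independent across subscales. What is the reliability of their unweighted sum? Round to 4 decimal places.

Var(S+W+I) = 3 + 2·[0.39 + 0.45 + 0.36] = 3 + 2.4 = 5.4.
Because errors are independent across components, Cov(Tᵢ,Tⱼ) = Cov(Xᵢ,Xⱼ); the off-diagonal part of the true-score variance is the same as above.
True-score variance = [0.66 + 0.76 + 0.60] + 2.4 = 2.02 + 2.4 = 4.42.
Reliability = 4.42 / 5.4 = 0.8185.

0.8185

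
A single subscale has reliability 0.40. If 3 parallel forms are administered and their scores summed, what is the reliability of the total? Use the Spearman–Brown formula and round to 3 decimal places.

0.667

ρ_k = kρ / (1 + (k−1)ρ) = 3·0.40 / (1 + 2·0.40) = 1.200 / 1.800 = 0.667.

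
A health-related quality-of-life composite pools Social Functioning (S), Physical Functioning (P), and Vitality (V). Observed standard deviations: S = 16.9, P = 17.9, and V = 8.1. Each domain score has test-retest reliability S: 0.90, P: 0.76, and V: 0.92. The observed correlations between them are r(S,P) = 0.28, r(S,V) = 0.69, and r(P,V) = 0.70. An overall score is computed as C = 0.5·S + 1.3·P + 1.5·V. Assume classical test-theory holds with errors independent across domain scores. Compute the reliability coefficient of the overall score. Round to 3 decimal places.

Var(C) = 0.5²·16.9² + 1.3²·17.9² + 1.5²·8.1² + 2·[0.65·16.9·17.9·0.28 + 0.75·16.9·8.1·0.69 + 1.95·17.9·8.1·0.70] = 760.518 + 647.617 = 1408.14.
Under uncorrelated errors the observed covariances equal the true-score covariances, so only the own-variance terms attenuate.
True-score variance = [0.5²·16.9²·0.90 + 1.3²·17.9²·0.76 + 1.5²·8.1²·0.92] + 647.617 = 611.61 + 647.617 = 1259.23.
Reliability = 1259.23 / 1408.14 = 0.894.

0.894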